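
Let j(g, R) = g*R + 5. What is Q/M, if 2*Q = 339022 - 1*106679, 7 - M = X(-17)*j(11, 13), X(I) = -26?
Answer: 232343/7710 ≈ 30.135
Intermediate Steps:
j(g, R) = 5 + R*g (j(g, R) = R*g + 5 = 5 + R*g)
M = 3855 (M = 7 - (-26)*(5 + 13*11) = 7 - (-26)*(5 + 143) = 7 - (-26)*148 = 7 - 1*(-3848) = 7 + 3848 = 3855)
Q = 232343/2 (Q = (339022 - 1*106679)/2 = (339022 - 106679)/2 = (1/2)*232343 = 232343/2 ≈ 1.1617e+5)
Q/M = (232343/2)/3855 = (232343/2)*(1/3855) = 232343/7710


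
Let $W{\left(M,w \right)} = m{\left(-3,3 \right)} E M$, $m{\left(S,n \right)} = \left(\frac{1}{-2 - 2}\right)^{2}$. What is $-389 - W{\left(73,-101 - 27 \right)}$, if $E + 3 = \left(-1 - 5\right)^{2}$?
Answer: $- \frac{8633}{16} \approx -539.56$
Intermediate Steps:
$m{\left(S,n \right)} = \frac{1}{16}$ ($m{\left(S,n \right)} = \left(\frac{1}{-4}\right)^{2} = \left(- \frac{1}{4}\right)^{2} = \frac{1}{16}$)
$E = 33$ ($E = -3 + \left(-1 - 5\right)^{2} = -3 + \left(-6\right)^{2} = -3 + 36 = 33$)
$W{\left(M,w \right)} = \frac{33 M}{16}$ ($W{\left(M,w \right)} = \frac{1}{16} \cdot 33 M = \frac{33 M}{16}$)
$-389 - W{\left(73,-101 - 27 \right)} = -389 - \frac{33}{16} \cdot 73 = -389 - \frac{2409}{16} = - \frac{8633}{16}$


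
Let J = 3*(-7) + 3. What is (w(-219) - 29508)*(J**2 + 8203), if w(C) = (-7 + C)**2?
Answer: 183910336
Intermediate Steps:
J = -18 (J = -21 + 3 = -18)
(w(-219) - 29508)*(J**2 + 8203) = ((-7 - 219)**2 - 29508)*((-18)**2 + 8203) = ((-226)**2 - 29508)*(324 + 8203) = (51076 - 29508)*8527 = 21568*8527 = 183910336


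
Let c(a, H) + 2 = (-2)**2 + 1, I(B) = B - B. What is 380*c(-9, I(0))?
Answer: 1140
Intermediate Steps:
I(B) = 0
c(a, H) = 3 (c(a, H) = -2 + ((-2)**2 + 1) = -2 + (4 + 1) = -2 + 5 = 3)
380*c(-9, I(0)) = 380*3 = 1140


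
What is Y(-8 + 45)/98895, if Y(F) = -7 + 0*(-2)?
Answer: -7/98895 ≈ -7.0782e-5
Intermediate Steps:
Y(F) = -7 (Y(F) = -7 + 0 = -7)
Y(-8 + 45)/98895 = -7/98895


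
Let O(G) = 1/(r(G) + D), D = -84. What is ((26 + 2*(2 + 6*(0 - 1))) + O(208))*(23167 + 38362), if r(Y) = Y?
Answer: 137394257/124 ≈ 1.1080e+6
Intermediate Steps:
O(G) = 1/(-84 + G) (O(G) = 1/(G - 84) = 1/(-84 + G))
((26 + 2*(2 + 6*(0 - 1))) + O(208))*(23167 + 38362) = ((26 + 2*(2 + 6*(0 - 1))) + 1/(-84 + 208))*(23167 + 38362) = ((26 + 2*(2 + 6*(-1))) + 1/124)*61529 = ((26 + 2*(2 - 6)) + 1/124)*61529 = ((26 + 2*(-4)) + 1/124)*61529 = ((26 - 8) + 1/124)*61529 = (18 + 1/124)*61529 = (2233/124)*61529 = 137394257/124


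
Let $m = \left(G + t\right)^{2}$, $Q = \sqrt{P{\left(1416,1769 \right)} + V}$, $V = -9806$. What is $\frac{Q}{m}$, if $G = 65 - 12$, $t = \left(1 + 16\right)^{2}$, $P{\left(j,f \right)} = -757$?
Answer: $\frac{i \sqrt{10563}}{116964} \approx 0.0008787 i$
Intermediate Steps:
$t = 289$ ($t = 17^{2} = 289$)
$Q = i \sqrt{10563}$ ($Q = \sqrt{-757 - 9806} = \sqrt{-10563} = i \sqrt{10563} \approx 102.78 i$)
$G = 53$
$m = 116964$ ($m = \left(53 + 289\right)^{2} = 342^{2} = 116964$)
$\frac{Q}{m} = \frac{i \sqrt{10563}}{116964}$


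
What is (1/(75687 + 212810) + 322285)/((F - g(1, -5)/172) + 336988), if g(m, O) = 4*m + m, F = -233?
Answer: 5330753323704/5570093800645 ≈ 0.95703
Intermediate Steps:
g(m, O) = 5*m
(1/(75687 + 212810) + 322285)/((F - g(1, -5)/172) + 336988) = (1/(75687 + 212810) + 322285)/((-233 - 5/172) + 336988) = (1/288497 + 322285)/((-233 - 1*5*(1/172)) + 336988) = (1/288497 + 322285)/((-233 - 5*1/172) + 336988) = 92978255646/(288497*((-233 - 5/172) + 336988)) = 92978255646/(288497*(-40081/172 + 336988)) = 92978255646/(288497*(57921855/172)) = (92978255646/288497)*(172/57921855) = 5330753323704/5570093800645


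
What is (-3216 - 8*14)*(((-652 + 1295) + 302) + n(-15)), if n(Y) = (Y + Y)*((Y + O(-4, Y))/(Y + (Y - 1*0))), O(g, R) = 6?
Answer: -3115008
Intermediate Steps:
n(Y) = 6 + Y (n(Y) = (Y + Y)*((Y + 6)/(Y + (Y - 1*0))) = (2*Y)*((6 + Y)/(Y + (Y + 0))) = (2*Y)*((6 + Y)/(Y + Y)) = (2*Y)*((6 + Y)/((2*Y))) = (2*Y)*((6 + Y)*(1/(2*Y))) = (2*Y)*((6 + Y)/(2*Y)) = 6 + Y)
(-3216 - 8*14)*(((-652 + 1295) + 302) + n(-15)) = (-3216 - 8*14)*(((-652 + 1295) + 302) + (6 - 15)) = (-3216 - 112)*((643 + 302) - 9) = -3328*(945 - 9) = -3328*936 = -3115008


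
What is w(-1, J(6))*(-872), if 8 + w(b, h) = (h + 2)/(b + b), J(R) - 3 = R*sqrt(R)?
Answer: 9156 + 2616*sqrt(6) ≈ 15564.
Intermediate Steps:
J(R) = 3 + R**(3/2) (J(R) = 3 + R*sqrt(R) = 3 + R**(3/2))
w(b, h) = -8 + (2 + h)/(2*b) (w(b, h) = -8 + (h + 2)/(b + b) = -8 + (2 + h)/((2*b)) = -8 + (2 + h)*(1/(2*b)) = -8 + (2 + h)/(2*b))
w(-1, J(6))*(-872) = ((1/2)*(2 + (3 + 6**(3/2)) - 16*(-1))/(-1))*(-872) = ((1/2)*(-1)*(2 + (3 + 6*sqrt(6)) + 16))*(-872) = ((1/2)*(-1)*(21 + 6*sqrt(6)))*(-872) = (-21/2 - 3*sqrt(6))*(-872) = 9156 + 2616*sqrt(6)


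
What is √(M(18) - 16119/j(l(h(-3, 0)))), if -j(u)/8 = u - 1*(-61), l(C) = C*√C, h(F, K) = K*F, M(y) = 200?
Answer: √13873718/244 ≈ 15.265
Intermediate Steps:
h(F, K) = F*K
l(C) = C^(3/2)
j(u) = -488 - 8*u (j(u) = -8*(u - 1*(-61)) = -8*(u + 61) = -8*(61 + u) = -488 - 8*u)
√(M(18) - 16119/j(l(h(-3, 0)))) = √(200 - 16119/(-488 - 8*(-3*0)^(3/2))) = √(200 - 16119/(-488 - 8*0^(3/2))) = √(200 - 16119/(-488 - 8*0)) = √(200 - 16119/(-488 + 0)) = √(200 - 16119/(-488)) = √(200 - 16119*(-1/488)) = √(200 + 16119/488) = √(113719/488) = √13873718/244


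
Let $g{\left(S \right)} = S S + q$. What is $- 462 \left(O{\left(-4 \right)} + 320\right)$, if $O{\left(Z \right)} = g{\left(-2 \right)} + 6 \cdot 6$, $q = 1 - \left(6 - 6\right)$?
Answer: $-166782$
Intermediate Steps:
$q = 1$ ($q = 1 - \left(6 - 6\right) = 1 - 0 = 1 + 0 = 1$)
$g{\left(S \right)} = 1 + S^{2}$ ($g{\left(S \right)} = S S + 1 = S^{2} + 1 = 1 + S^{2}$)
$O{\left(Z \right)} = 41$ ($O{\left(Z \right)} = \left(1 + \left(-2\right)^{2}\right) + 6 \cdot 6 = \left(1 + 4\right) + 36 = 5 + 36 = 41$)
$- 462 \left(O{\left(-4 \right)} + 320\right) = - 462 \left(41 + 320\right) = \left(-462\right) 361 = -166782$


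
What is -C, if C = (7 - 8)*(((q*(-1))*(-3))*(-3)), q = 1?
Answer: -9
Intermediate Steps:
C = 9 (C = (7 - 8)*(((1*(-1))*(-3))*(-3)) = -(-1*(-3))*(-3) = -3*(-3) = -1*(-9) = 9)
-C = -1*9 = -9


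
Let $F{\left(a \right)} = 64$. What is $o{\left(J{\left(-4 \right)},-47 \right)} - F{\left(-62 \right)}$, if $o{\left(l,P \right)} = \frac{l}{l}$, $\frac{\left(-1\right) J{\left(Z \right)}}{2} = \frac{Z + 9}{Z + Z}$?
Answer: $-63$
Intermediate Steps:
$J{\left(Z \right)} = - \frac{9 + Z}{Z}$ ($J{\left(Z \right)} = - 2 \frac{Z + 9}{Z + Z} = - 2 \frac{9 + Z}{2 Z} = - \frac{9 + Z}{Z}$)
$o{\left(l,P \right)} = 1$
$o{\left(J{\left(-4 \right)},-47 \right)} - F{\left(-62 \right)} = 1 - 64 = -63$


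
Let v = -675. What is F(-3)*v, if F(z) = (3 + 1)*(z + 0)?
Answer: 8100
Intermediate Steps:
F(z) = 4*z
F(-3)*v = (4*(-3))*(-675) = -12*(-675) = 8100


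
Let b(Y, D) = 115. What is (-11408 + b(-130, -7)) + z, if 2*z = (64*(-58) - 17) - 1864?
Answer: -28179/2 ≈ -14090.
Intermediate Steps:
z = -5593/2 (z = ((64*(-58) - 17) - 1864)/2 = ((-3712 - 17) - 1864)/2 = (-3729 - 1864)/2 = (½)*(-5593) = -5593/2 ≈ -2796.5)
(-11408 + b(-130, -7)) + z = (-11408 + 115) - 5593/2 = -11293 - 5593/2 = -28179/2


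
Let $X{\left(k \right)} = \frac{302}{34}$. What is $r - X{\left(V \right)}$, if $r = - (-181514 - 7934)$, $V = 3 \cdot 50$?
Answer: $\frac{3220465}{17} \approx 1.8944 \cdot 10^{5}$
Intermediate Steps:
$V = 150$
$X{\left(k \right)} = \frac{151}{17}$ ($X{\left(k \right)} = 302 \cdot \frac{1}{34} = \frac{151}{17}$)
$r = 189448$ ($r = \left(-1\right) \left(-189448\right) = 189448$)
$r - X{\left(V \right)} = 189448 - \frac{151}{17} = \frac{3220465}{17}$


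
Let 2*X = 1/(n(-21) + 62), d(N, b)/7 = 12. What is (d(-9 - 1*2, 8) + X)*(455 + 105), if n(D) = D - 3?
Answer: 893900/19 ≈ 47047.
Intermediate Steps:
d(N, b) = 84 (d(N, b) = 7*12 = 84)
n(D) = -3 + D
X = 1/76 (X = 1/(2*((-3 - 21) + 62)) = 1/(2*(-24 + 62)) = (1/2)/38 = (1/2)*(1/38) = 1/76 ≈ 0.013158)
(d(-9 - 1*2, 8) + X)*(455 + 105) = (84 + 1/76)*(455 + 105) = (6385/76)*560 = 893900/19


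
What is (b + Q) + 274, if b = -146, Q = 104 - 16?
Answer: 216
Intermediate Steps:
Q = 88
(b + Q) + 274 = (-146 + 88) + 274 = -58 + 274 = 216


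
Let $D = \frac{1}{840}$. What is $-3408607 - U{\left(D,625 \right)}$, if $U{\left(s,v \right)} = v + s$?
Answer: $- \frac{2863754881}{840} \approx -3.4092 \cdot 10^{6}$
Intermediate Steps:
$D = \frac{1}{840} \approx 0.0011905$
$U{\left(s,v \right)} = s + v$
$-3408607 - U{\left(D,625 \right)} = -3408607 - \left(\frac{1}{840} + 625\right) = -3408607 - \frac{525001}{840} = - \frac{2863754881}{840}$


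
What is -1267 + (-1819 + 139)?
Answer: -2947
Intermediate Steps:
-1267 + (-1819 + 139) = -1267 - 1680 = -2947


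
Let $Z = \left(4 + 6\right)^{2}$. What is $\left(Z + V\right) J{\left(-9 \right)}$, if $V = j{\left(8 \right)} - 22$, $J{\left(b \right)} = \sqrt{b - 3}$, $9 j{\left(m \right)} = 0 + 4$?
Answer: $\frac{1412 i \sqrt{3}}{9} \approx 271.74 i$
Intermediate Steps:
$j{\left(m \right)} = \frac{4}{9}$ ($j{\left(m \right)} = \frac{0 + 4}{9} = \frac{1}{9} \cdot 4 = \frac{4}{9}$)
$J{\left(b \right)} = \sqrt{-3 + b}$
$Z = 100$ ($Z = 10^{2} = 100$)
$V = - \frac{194}{9}$ ($V = \frac{4}{9} - 22 = - \frac{194}{9} \approx -21.556$)
$\left(Z + V\right) J{\left(-9 \right)} = \left(100 - \frac{194}{9}\right) \sqrt{-3 - 9} = \frac{706 \sqrt{-12}}{9} = \frac{706 \cdot 2 i \sqrt{3}}{9} = \frac{1412 i \sqrt{3}}{9}$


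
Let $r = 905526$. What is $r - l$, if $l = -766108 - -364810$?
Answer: $1306824$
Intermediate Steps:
$l = -401298$ ($l = -766108 + 364810 = -401298$)
$r - l = 905526 - -401298 = 905526 + 401298 = 1306824$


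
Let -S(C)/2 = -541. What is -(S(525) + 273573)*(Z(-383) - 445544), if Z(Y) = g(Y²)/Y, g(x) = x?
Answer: 122476080185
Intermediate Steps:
S(C) = 1082 (S(C) = -2*(-541) = 1082)
Z(Y) = Y (Z(Y) = Y²/Y = Y)
-(S(525) + 273573)*(Z(-383) - 445544) = -(1082 + 273573)*(-383 - 445544) = -274655*(-445927) = -1*(-122476080185) = 122476080185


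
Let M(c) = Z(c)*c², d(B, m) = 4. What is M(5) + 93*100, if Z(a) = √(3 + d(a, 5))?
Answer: 9300 + 25*√7 ≈ 9366.1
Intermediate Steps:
Z(a) = √7 (Z(a) = √(3 + 4) = √7)
M(c) = √7*c²
M(5) + 93*100 = √7*5² + 93*100 = √7*25 + 9300 = 25*√7 + 9300 = 9300 + 25*√7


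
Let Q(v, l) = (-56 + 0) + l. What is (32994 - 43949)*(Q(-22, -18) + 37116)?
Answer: -405795110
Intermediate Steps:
Q(v, l) = -56 + l
(32994 - 43949)*(Q(-22, -18) + 37116) = (32994 - 43949)*((-56 - 18) + 37116) = -10955*(-74 + 37116) = -10955*37042 = -405795110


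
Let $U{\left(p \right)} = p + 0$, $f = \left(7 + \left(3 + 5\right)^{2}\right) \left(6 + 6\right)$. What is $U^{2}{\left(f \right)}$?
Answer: $725904$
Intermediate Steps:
$f = 852$ ($f = \left(7 + 8^{2}\right) 12 = \left(7 + 64\right) 12 = 71 \cdot 12 = 852$)
$U{\left(p \right)} = p$
$U^{2}{\left(f \right)} = 852^{2} = 725904$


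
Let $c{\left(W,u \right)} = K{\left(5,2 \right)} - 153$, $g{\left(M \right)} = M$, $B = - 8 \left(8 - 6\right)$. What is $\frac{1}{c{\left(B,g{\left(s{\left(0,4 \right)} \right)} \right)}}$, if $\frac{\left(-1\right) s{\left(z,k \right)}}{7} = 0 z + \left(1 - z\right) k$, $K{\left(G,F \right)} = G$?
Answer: $- \frac{1}{148} \approx -0.0067568$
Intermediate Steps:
$s{\left(z,k \right)} = - 7 k \left(1 - z\right)$ ($s{\left(z,k \right)} = - 7 \left(0 z + \left(1 - z\right) k\right) = - 7 \left(0 + k \left(1 - z\right)\right) = - 7 k \left(1 - z\right)$)
$B = -16$ ($B = \left(-8\right) 2 = -16$)
$c{\left(W,u \right)} = -148$ ($c{\left(W,u \right)} = 5 - 153 = -148$)
$\frac{1}{c{\left(B,g{\left(s{\left(0,4 \right)} \right)} \right)}} = \frac{1}{-148} = - \frac{1}{148}$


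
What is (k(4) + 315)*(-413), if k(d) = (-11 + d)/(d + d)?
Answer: -1037869/8 ≈ -1.2973e+5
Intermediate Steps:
k(d) = (-11 + d)/(2*d) (k(d) = (-11 + d)/((2*d)) = (-11 + d)*(1/(2*d)) = (-11 + d)/(2*d))
(k(4) + 315)*(-413) = ((½)*(-11 + 4)/4 + 315)*(-413) = ((½)*(¼)*(-7) + 315)*(-413) = (-7/8 + 315)*(-413) = (2513/8)*(-413) = -1037869/8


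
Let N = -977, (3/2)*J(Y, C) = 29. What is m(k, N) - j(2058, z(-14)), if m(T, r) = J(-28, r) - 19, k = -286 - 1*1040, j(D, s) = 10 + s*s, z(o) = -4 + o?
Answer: -1001/3 ≈ -333.67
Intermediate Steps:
J(Y, C) = 58/3 (J(Y, C) = (⅔)*29 = 58/3)
j(D, s) = 10 + s²
k = -1326 (k = -286 - 1040 = -1326)
m(T, r) = ⅓ (m(T, r) = 58/3 - 19 = ⅓)
m(k, N) - j(2058, z(-14)) = ⅓ - (10 + (-4 - 14)²) = ⅓ - (10 + (-18)²) = ⅓ - (10 + 324) = ⅓ - 1*334 = ⅓ - 334 = -1001/3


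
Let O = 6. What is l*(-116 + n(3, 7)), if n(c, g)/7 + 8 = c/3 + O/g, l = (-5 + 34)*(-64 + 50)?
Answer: 64554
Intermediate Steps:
l = -406 (l = 29*(-14) = -406)
n(c, g) = -56 + 42/g + 7*c/3 (n(c, g) = -56 + 7*(c/3 + 6/g) = -56 + 7*(6/g + c/3) = -56 + (42/g + 7*c/3) = -56 + 42/g + 7*c/3)
l*(-116 + n(3, 7)) = -406*(-116 + (-56 + 42/7 + (7/3)*3)) = -406*(-116 + (-56 + 42*(1/7) + 7)) = -406*(-116 + (-56 + 6 + 7)) = -406*(-116 - 43) = -406*(-159) = 64554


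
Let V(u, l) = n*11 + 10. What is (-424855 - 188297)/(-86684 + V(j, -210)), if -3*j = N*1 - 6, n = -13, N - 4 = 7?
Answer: 204384/28939 ≈ 7.0626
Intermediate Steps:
N = 11 (N = 4 + 7 = 11)
j = -5/3 (j = -(11*1 - 6)/3 = -(11 - 6)/3 = -1/3*5 = -5/3 ≈ -1.6667)
V(u, l) = -133 (V(u, l) = -13*11 + 10 = -143 + 10 = -133)
(-424855 - 188297)/(-86684 + V(j, -210)) = (-424855 - 188297)/(-86684 - 133) = -613152/(-86817) = -613152*(-1/86817) = 204384/28939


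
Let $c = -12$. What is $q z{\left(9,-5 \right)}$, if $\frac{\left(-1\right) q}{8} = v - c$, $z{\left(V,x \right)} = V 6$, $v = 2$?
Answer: $-6048$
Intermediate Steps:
$z{\left(V,x \right)} = 6 V$
$q = -112$ ($q = - 8 \left(2 - -12\right) = - 8 \left(2 + 12\right) = \left(-8\right) 14 = -112$)
$q z{\left(9,-5 \right)} = - 112 \cdot 6 \cdot 9 = \left(-112\right) 54 = -6048$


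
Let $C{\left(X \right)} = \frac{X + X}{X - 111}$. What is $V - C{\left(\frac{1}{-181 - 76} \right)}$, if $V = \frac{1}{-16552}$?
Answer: $- \frac{963}{7378054} \approx -0.00013052$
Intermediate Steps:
$C{\left(X \right)} = \frac{2 X}{-111 + X}$
$V = - \frac{1}{16552} \approx -6.0416 \cdot 10^{-5}$
$V - C{\left(\frac{1}{-181 - 76} \right)} = - \frac{1}{16552} - \frac{2}{\left(-181 - 76\right) \left(-111 + \frac{1}{-181 - 76}\right)} = - \frac{1}{16552} - \frac{2}{\left(-257\right) \left(-111 + \frac{1}{-257}\right)} = - \frac{1}{16552} - 2 \left(- \frac{1}{257}\right) \frac{1}{-111 - \frac{1}{257}} = - \frac{1}{16552} - 2 \left(- \frac{1}{257}\right) \frac{1}{- \frac{28528}{257}} = - \frac{1}{16552} - 2 \left(- \frac{1}{257}\right) \left(- \frac{257}{28528}\right) = - \frac{1}{16552} - \frac{1}{14264} = - \frac{963}{7378054}$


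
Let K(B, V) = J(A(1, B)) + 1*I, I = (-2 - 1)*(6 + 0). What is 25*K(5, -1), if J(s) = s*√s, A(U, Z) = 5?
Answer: -450 + 125*√5 ≈ -170.49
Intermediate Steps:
I = -18 (I = -3*6 = -18)
J(s) = s^(3/2)
K(B, V) = -18 + 5*√5 (K(B, V) = 5^(3/2) + 1*(-18) = 5*√5 - 18 = -18 + 5*√5)
25*K(5, -1) = 25*(-18 + 5*√5) = -450 + 125*√5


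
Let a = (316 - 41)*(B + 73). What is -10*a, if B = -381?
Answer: 847000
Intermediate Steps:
a = -84700 (a = (316 - 41)*(-381 + 73) = 275*(-308) = -84700)
-10*a = -10*(-84700) = 847000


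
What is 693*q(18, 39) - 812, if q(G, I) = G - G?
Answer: -812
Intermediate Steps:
q(G, I) = 0
693*q(18, 39) - 812 = 693*0 - 812 = 0 - 812 = -812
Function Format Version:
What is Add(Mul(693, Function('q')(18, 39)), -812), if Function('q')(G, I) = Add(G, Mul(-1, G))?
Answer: -812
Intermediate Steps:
Function('q')(G, I) = 0
Add(Mul(693, Function('q')(18, 39)), -812) = Add(Mul(693, 0), -812) = Add(0, -812) = -812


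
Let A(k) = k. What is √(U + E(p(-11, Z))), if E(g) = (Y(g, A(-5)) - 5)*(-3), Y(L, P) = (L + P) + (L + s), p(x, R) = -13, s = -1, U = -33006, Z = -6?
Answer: 3*I*√3655 ≈ 181.37*I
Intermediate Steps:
Y(L, P) = -1 + P + 2*L (Y(L, P) = (L + P) + (L - 1) = (L + P) + (-1 + L) = -1 + P + 2*L)
E(g) = 33 - 6*g (E(g) = ((-1 - 5 + 2*g) - 5)*(-3) = ((-6 + 2*g) - 5)*(-3) = (-11 + 2*g)*(-3) = 33 - 6*g)
√(U + E(p(-11, Z))) = √(-33006 + (33 - 6*(-13))) = √(-33006 + (33 + 78)) = √(-33006 + 111) = √(-32895) = 3*I*√3655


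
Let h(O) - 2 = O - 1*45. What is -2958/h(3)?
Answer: 1479/20 ≈ 73.950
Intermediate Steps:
h(O) = -43 + O (h(O) = 2 + (O - 1*45) = 2 + (O - 45) = 2 + (-45 + O) = -43 + O)
-2958/h(3) = -2958/(-43 + 3) = -2958/(-40) = -2958*(-1/40) = 1479/20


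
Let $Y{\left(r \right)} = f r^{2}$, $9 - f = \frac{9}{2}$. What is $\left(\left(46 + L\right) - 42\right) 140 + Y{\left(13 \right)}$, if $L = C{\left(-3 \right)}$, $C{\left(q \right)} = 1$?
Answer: $\frac{2921}{2} \approx 1460.5$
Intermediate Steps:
$L = 1$
$f = \frac{9}{2}$ ($f = 9 - \frac{9}{2} = \frac{9}{2} \approx 4.5$)
$Y{\left(r \right)} = \frac{9 r^{2}}{2}$
$\left(\left(46 + L\right) - 42\right) 140 + Y{\left(13 \right)} = \left(\left(46 + 1\right) - 42\right) 140 + \frac{9 \cdot 13^{2}}{2} = \left(47 - 42\right) 140 + \frac{9}{2} \cdot 169 = 5 \cdot 140 + \frac{1521}{2} = 700 + \frac{1521}{2} = \frac{2921}{2}$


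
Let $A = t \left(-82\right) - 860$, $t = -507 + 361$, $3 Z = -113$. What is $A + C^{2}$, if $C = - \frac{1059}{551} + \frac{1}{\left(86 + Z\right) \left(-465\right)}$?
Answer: $\frac{2026950716858536}{182350350625} \approx 11116.0$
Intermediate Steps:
$Z = - \frac{113}{3}$ ($Z = \frac{1}{3} \left(-113\right) = - \frac{113}{3} \approx -37.667$)
$t = -146$
$C = - \frac{820744}{427025}$ ($C = - \frac{1059}{551} + \frac{1}{\left(86 - \frac{113}{3}\right) \left(-465\right)} = \left(-1059\right) \frac{1}{551} + \frac{1}{\frac{145}{3}} \left(- \frac{1}{465}\right) = - \frac{1059}{551} + \frac{3}{145} \left(- \frac{1}{465}\right) = - \frac{1059}{551} - \frac{1}{22475} = - \frac{820744}{427025} \approx -1.922$)
$A = 11112$ ($A = \left(-146\right) \left(-82\right) - 860 = 11972 - 860 = 11112$)
$A + C^{2} = 11112 + \left(- \frac{820744}{427025}\right)^{2} = 11112 + \frac{673620713536}{182350350625} = \frac{2026950716858536}{182350350625}$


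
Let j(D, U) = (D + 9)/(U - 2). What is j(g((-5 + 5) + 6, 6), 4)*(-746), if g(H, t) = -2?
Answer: -2611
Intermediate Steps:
j(D, U) = (9 + D)/(-2 + U)
j(g((-5 + 5) + 6, 6), 4)*(-746) = ((9 - 2)/(-2 + 4))*(-746) = (7/2)*(-746) = -2611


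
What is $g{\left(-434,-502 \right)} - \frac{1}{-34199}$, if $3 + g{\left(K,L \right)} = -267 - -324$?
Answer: $\frac{1846747}{34199} \approx 54.0$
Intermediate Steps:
$g{\left(K,L \right)} = 54$ ($g{\left(K,L \right)} = -3 - -57 = -3 + \left(-267 + 324\right) = -3 + 57 = 54$)
$g{\left(-434,-502 \right)} - \frac{1}{-34199} = 54 - \frac{1}{-34199} = 54 - - \frac{1}{34199} = 54 + \frac{1}{34199} = \frac{1846747}{34199}$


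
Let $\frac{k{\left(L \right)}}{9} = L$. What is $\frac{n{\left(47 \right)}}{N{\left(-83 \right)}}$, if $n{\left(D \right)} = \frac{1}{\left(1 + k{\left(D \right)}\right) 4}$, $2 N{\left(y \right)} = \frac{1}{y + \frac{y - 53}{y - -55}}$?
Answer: $- \frac{547}{5936} \approx -0.09215$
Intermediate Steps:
$k{\left(L \right)} = 9 L$
$N{\left(y \right)} = \frac{1}{2 \left(y + \frac{-53 + y}{55 + y}\right)}$ ($N{\left(y \right)} = \frac{1}{2 \left(y + \frac{y - 53}{y - -55}\right)} = \frac{1}{2 \left(y + \frac{-53 + y}{y + 55}\right)} = \frac{1}{2 \left(y + \frac{-53 + y}{55 + y}\right)}$)
$n{\left(D \right)} = \frac{1}{4 + 36 D}$ ($n{\left(D \right)} = \frac{1}{\left(1 + 9 D\right) 4} = \frac{1}{4 + 36 D}$)
$\frac{n{\left(47 \right)}}{N{\left(-83 \right)}} = \frac{\frac{1}{4} \frac{1}{1 + 9 \cdot 47}}{\frac{1}{2} \frac{1}{-53 + \left(-83\right)^{2} + 56 \left(-83\right)} \left(55 - 83\right)} = \frac{\frac{1}{4} \frac{1}{1 + 423}}{\frac{1}{2} \frac{1}{-53 + 6889 - 4648} \left(-28\right)} = \frac{\frac{1}{4} \cdot \frac{1}{424}}{\frac{1}{2} \cdot \frac{1}{2188} \left(-28\right)} = \frac{1}{1696 \left(- \frac{7}{1094}\right)} = \frac{1}{1696} \left(- \frac{1094}{7}\right) = - \frac{547}{5936}$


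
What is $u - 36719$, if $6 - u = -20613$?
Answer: $-16100$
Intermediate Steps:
$u = 20619$ ($u = 6 - -20613 = 6 + 20613 = 20619$)
$u - 36719 = 20619 - 36719 = -16100$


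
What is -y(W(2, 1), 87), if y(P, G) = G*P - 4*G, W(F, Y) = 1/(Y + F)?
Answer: 319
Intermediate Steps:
W(F, Y) = 1/(F + Y)
y(P, G) = -4*G + G*P
-y(W(2, 1), 87) = -87*(-4 + 1/(2 + 1)) = -87*(-4 + 1/3) = -87*(-4 + ⅓) = -87*(-11)/3 = -1*(-319) = 319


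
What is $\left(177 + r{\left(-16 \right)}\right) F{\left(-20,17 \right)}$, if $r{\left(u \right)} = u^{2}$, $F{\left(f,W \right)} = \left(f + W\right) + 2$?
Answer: $-433$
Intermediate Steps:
$F{\left(f,W \right)} = 2 + W + f$ ($F{\left(f,W \right)} = \left(W + f\right) + 2 = 2 + W + f$)
$\left(177 + r{\left(-16 \right)}\right) F{\left(-20,17 \right)} = \left(177 + \left(-16\right)^{2}\right) \left(2 + 17 - 20\right) = \left(177 + 256\right) \left(-1\right) = 433 \left(-1\right) = -433$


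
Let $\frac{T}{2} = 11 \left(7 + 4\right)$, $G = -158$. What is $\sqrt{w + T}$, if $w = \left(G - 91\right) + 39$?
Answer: $4 \sqrt{2} \approx 5.6569$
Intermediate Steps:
$T = 242$ ($T = 2 \cdot 11 \left(7 + 4\right) = 2 \cdot 11 \cdot 11 = 2 \cdot 121 = 242$)
$w = -210$ ($w = \left(-158 - 91\right) + 39 = -249 + 39 = -210$)
$\sqrt{w + T} = \sqrt{-210 + 242} = \sqrt{32} = 4 \sqrt{2}$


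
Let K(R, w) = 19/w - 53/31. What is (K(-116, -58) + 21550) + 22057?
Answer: 78401723/1798 ≈ 43605.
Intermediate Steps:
K(R, w) = -53/31 + 19/w (K(R, w) = 19/w - 53*1/31 = 19/w - 53/31 = -53/31 + 19/w)
(K(-116, -58) + 21550) + 22057 = ((-53/31 + 19/(-58)) + 21550) + 22057 = ((-53/31 + 19*(-1/58)) + 21550) + 22057 = ((-53/31 - 19/58) + 21550) + 22057 = (-3663/1798 + 21550) + 22057 = 38743237/1798 + 22057 = 78401723/1798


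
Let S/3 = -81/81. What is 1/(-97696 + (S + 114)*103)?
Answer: -1/86263 ≈ -1.1592e-5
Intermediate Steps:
S = -3 (S = 3*(-81/81) = 3*(-81*1/81) = 3*(-1) = -3)
1/(-97696 + (S + 114)*103) = 1/(-97696 + (-3 + 114)*103) = 1/(-97696 + 111*103) = 1/(-97696 + 11433) = 1/(-86263) = -1/86263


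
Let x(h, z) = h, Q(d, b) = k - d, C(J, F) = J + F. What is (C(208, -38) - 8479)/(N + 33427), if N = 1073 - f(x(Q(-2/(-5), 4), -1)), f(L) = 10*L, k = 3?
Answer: -8309/34474 ≈ -0.24102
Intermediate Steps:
C(J, F) = F + J
Q(d, b) = 3 - d
N = 1047 (N = 1073 - 10*(3 - (-2)/(-5)) = 1073 - 10*(3 - (-2)*(-1)/5) = 1073 - 10*(3 - 1*⅖) = 1073 - 10*(3 - ⅖) = 1073 - 10*13/5 = 1073 - 1*26 = 1073 - 26 = 1047)
(C(208, -38) - 8479)/(N + 33427) = ((-38 + 208) - 8479)/(1047 + 33427) = (170 - 8479)/34474 = -8309*1/34474 = -8309/34474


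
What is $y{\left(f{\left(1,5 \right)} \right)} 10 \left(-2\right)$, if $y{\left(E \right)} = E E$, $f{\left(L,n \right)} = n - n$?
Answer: $0$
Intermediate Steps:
$f{\left(L,n \right)} = 0$
$y{\left(E \right)} = E^{2}$
$y{\left(f{\left(1,5 \right)} \right)} 10 \left(-2\right) = 0^{2} \cdot 10 \left(-2\right) = 0 \cdot 10 \left(-2\right) = 0 \left(-2\right) = 0$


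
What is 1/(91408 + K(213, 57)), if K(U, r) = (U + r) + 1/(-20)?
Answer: 20/1833559 ≈ 1.0908e-5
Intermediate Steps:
K(U, r) = -1/20 + U + r (K(U, r) = (U + r) - 1/20 = -1/20 + U + r)
1/(91408 + K(213, 57)) = 1/(91408 + (-1/20 + 213 + 57)) = 1/(91408 + 5399/20) = 1/(1833559/20) = 20/1833559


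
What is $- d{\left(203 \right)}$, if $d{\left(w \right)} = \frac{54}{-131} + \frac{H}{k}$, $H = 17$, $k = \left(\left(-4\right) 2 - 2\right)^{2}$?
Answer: $\frac{3173}{13100} \approx 0.24221$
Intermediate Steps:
$k = 100$ ($k = \left(-8 - 2\right)^{2} = \left(-10\right)^{2} = 100$)
$d{\left(w \right)} = - \frac{3173}{13100}$ ($d{\left(w \right)} = \frac{54}{-131} + \frac{17}{100} = 54 \left(- \frac{1}{131}\right) + 17 \cdot \frac{1}{100} = - \frac{54}{131} + \frac{17}{100} = - \frac{3173}{13100}$)
$- d{\left(203 \right)} = \left(-1\right) \left(- \frac{3173}{13100}\right) = \frac{3173}{13100}$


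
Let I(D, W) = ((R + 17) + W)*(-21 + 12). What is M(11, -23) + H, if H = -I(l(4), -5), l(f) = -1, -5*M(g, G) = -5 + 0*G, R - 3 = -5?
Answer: 91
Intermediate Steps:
R = -2 (R = 3 - 5 = -2)
M(g, G) = 1 (M(g, G) = -(-5 + 0*G)/5 = -(-5 + 0)/5 = -1/5*(-5) = 1)
I(D, W) = -135 - 9*W (I(D, W) = ((-2 + 17) + W)*(-21 + 12) = (15 + W)*(-9) = -135 - 9*W)
H = 90 (H = -(-135 - 9*(-5)) = -(-135 + 45) = -1*(-90) = 90)
M(11, -23) + H = 1 + 90 = 91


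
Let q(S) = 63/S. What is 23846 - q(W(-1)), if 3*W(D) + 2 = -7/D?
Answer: 119041/5 ≈ 23808.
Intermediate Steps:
W(D) = -2/3 - 7/(3*D) (W(D) = -2/3 + (-7/D)/3 = -2/3 - 7/(3*D))
23846 - q(W(-1)) = 23846 - 63/((1/3)*(-7 - 2*(-1))/(-1)) = 23846 - 63/((1/3)*(-1)*(-7 + 2)) = 23846 - 63/((1/3)*(-1)*(-5)) = 23846 - 63/5/3 = 23846 - 63*3/5 = 23846 - 1*189/5 = 23846 - 189/5 = 119041/5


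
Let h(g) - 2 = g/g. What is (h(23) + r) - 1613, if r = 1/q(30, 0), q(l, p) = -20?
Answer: -32201/20 ≈ -1610.1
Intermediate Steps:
h(g) = 3 (h(g) = 2 + g/g = 2 + 1 = 3)
r = -1/20 (r = 1/(-20) = -1/20 ≈ -0.050000)
(h(23) + r) - 1613 = (3 - 1/20) - 1613 = 59/20 - 1613 = -32201/20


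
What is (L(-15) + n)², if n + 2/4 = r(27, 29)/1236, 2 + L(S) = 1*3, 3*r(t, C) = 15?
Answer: 388129/1527696 ≈ 0.25406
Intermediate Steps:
r(t, C) = 5 (r(t, C) = (⅓)*15 = 5)
L(S) = 1 (L(S) = -2 + 1*3 = -2 + 3 = 1)
n = -613/1236 (n = -½ + 5/1236 = -613/1236 ≈ -0.49595)
(L(-15) + n)² = (1 - 613/1236)² = (623/1236)² = 388129/1527696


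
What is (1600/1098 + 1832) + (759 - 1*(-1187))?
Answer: 2074922/549 ≈ 3779.5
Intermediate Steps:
(1600/1098 + 1832) + (759 - 1*(-1187)) = (1600*(1/1098) + 1832) + (759 + 1187) = (800/549 + 1832) + 1946 = 1006568/549 + 1946 = 2074922/549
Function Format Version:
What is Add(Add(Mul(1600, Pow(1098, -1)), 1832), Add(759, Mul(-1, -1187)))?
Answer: Rational(2074922, 549) ≈ 3779.5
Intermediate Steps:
Add(Add(Mul(1600, Pow(1098, -1)), 1832), Add(759, Mul(-1, -1187))) = Add(Add(Mul(1600, Rational(1, 1098)), 1832), Add(759, 1187)) = Add(Add(Rational(800, 549), 1832), 1946) = Add(Rational(1006568, 549), 1946) = Rational(2074922, 549)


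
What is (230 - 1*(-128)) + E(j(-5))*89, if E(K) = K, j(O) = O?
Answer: -87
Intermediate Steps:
(230 - 1*(-128)) + E(j(-5))*89 = (230 - 1*(-128)) - 5*89 = (230 + 128) - 445 = 358 - 445 = -87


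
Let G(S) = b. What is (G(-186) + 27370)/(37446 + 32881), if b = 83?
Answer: 27453/70327 ≈ 0.39036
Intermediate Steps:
G(S) = 83
(G(-186) + 27370)/(37446 + 32881) = (83 + 27370)/(37446 + 32881) = 27453/70327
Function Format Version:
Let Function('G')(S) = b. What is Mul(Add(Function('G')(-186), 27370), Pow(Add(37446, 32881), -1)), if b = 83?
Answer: Rational(27453, 70327) ≈ 0.39036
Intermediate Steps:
Function('G')(S) = 83
Mul(Add(Function('G')(-186), 27370), Pow(Add(37446, 32881), -1)) = Mul(Add(83, 27370), Pow(Add(37446, 32881), -1)) = Mul(27453, Pow(70327, -1)) = Mul(27453, Rational(1, 70327)) = Rational(27453, 70327)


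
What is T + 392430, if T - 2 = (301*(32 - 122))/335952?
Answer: 7324349343/18664 ≈ 3.9243e+5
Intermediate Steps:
T = 35823/18664 (T = 2 + (301*(32 - 122))/335952 = 2 + (301*(-90))*(1/335952) = 2 - 27090*1/335952 = 2 - 1505/18664 = 35823/18664 ≈ 1.9194)
T + 392430 = 35823/18664 + 392430 = 7324349343/18664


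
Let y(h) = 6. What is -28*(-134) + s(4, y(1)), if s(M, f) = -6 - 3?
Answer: 3743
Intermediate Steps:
s(M, f) = -9
-28*(-134) + s(4, y(1)) = -28*(-134) - 9 = 3752 - 9 = 3743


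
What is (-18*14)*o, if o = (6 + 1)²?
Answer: -12348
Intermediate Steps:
o = 49 (o = 7² = 49)
(-18*14)*o = -18*14*49 = -252*49 = -12348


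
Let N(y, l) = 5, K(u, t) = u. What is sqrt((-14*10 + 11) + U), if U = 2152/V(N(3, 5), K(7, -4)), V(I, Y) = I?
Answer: sqrt(7535)/5 ≈ 17.361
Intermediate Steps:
U = 2152/5 ≈ 430.40
sqrt((-14*10 + 11) + U) = sqrt((-14*10 + 11) + 2152/5) = sqrt((-140 + 11) + 2152/5) = sqrt(-129 + 2152/5) = sqrt(1507/5) = sqrt(7535)/5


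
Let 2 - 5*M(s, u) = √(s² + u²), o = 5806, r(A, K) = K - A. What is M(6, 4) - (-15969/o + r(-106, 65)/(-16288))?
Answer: 747307873/236420320 - 2*√13/5 ≈ 1.7187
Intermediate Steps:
M(s, u) = ⅖ - √(s² + u²)/5
M(6, 4) - (-15969/o + r(-106, 65)/(-16288)) = (⅖ - √(6² + 4²)/5) - (-15969/5806 + (65 - 1*(-106))/(-16288)) = (⅖ - √(36 + 16)/5) - (-15969*1/5806 + (65 + 106)*(-1/16288)) = (⅖ - 2*√13/5) - (-15969/5806 + 171*(-1/16288)) = (⅖ - 2*√13/5) - (-15969/5806 - 171/16288) = (⅖ - 2*√13/5) - 1*(-130547949/47284064) = (⅖ - 2*√13/5) + 130547949/47284064 = 747307873/236420320 - 2*√13/5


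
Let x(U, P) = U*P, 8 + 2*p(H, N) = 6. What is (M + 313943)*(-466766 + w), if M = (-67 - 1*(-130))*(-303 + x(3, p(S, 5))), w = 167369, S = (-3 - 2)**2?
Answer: -88221817005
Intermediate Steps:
S = 25 (S = (-5)**2 = 25)
p(H, N) = -1 (p(H, N) = -4 + (1/2)*6 = -4 + 3 = -1)
x(U, P) = P*U
M = -19278 (M = (-67 - 1*(-130))*(-303 - 1*3) = (-67 + 130)*(-303 - 3) = 63*(-306) = -19278)
(M + 313943)*(-466766 + w) = (-19278 + 313943)*(-466766 + 167369) = 294665*(-299397) = -88221817005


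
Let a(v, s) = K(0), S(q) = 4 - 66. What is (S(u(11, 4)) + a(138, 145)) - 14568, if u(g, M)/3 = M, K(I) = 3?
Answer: -14627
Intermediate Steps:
u(g, M) = 3*M
S(q) = -62
a(v, s) = 3
(S(u(11, 4)) + a(138, 145)) - 14568 = (-62 + 3) - 14568 = -59 - 14568 = -14627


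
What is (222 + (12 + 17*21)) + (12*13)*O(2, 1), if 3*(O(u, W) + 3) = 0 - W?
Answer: 71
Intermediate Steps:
O(u, W) = -3 - W/3 (O(u, W) = -3 + (0 - W)/3 = -3 + (-W)/3 = -3 - W/3)
(222 + (12 + 17*21)) + (12*13)*O(2, 1) = (222 + (12 + 17*21)) + (12*13)*(-3 - ⅓*1) = (222 + (12 + 357)) + 156*(-3 - ⅓) = (222 + 369) + 156*(-10/3) = 591 - 520 = 71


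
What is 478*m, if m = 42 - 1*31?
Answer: 5258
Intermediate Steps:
m = 11 (m = 42 - 31 = 11)
478*m = 478*11 = 5258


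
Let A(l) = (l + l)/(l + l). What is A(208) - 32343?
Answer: -32342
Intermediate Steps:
A(l) = 1 (A(l) = (2*l)/((2*l)) = (2*l)*(1/(2*l)) = 1)
A(208) - 32343 = 1 - 32343 = -32342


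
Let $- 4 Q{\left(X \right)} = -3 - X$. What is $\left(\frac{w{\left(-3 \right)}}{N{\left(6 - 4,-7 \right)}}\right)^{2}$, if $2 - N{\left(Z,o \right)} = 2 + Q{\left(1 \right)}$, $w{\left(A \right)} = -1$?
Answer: $1$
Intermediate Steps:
$Q{\left(X \right)} = \frac{3}{4} + \frac{X}{4}$ ($Q{\left(X \right)} = - \frac{-3 - X}{4} = \frac{3}{4} + \frac{X}{4}$)
$N{\left(Z,o \right)} = -1$ ($N{\left(Z,o \right)} = 2 - \left(2 + \left(\frac{3}{4} + \frac{1}{4} \cdot 1\right)\right) = 2 - \left(2 + \left(\frac{3}{4} + \frac{1}{4}\right)\right) = 2 - \left(2 + 1\right) = 2 - 3 = -1$)
$\left(\frac{w{\left(-3 \right)}}{N{\left(6 - 4,-7 \right)}}\right)^{2} = \left(- \frac{1}{-1}\right)^{2} = \left(\left(-1\right) \left(-1\right)\right)^{2} = 1^{2} = 1$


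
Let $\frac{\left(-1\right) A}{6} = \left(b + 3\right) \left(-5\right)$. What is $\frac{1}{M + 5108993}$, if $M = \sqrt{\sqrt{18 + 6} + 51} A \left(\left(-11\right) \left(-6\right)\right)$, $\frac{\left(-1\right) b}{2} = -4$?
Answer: $\frac{1}{5108993 + 21780 \sqrt{51 + 2 \sqrt{6}}} \approx 1.8969 \cdot 10^{-7}$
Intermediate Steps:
$b = 8$ ($b = \left(-2\right) \left(-4\right) = 8$)
$A = 330$ ($A = - 6 \left(8 + 3\right) \left(-5\right) = - 6 \cdot 11 \left(-5\right) = \left(-6\right) \left(-55\right) = 330$)
$M = 21780 \sqrt{51 + 2 \sqrt{6}}$ ($M = \sqrt{\sqrt{18 + 6} + 51} \cdot 330 \left(\left(-11\right) \left(-6\right)\right) = \sqrt{\sqrt{24} + 51} \cdot 330 \cdot 66 = \sqrt{2 \sqrt{6} + 51} \cdot 330 \cdot 66 = \sqrt{51 + 2 \sqrt{6}} \cdot 330 \cdot 66 = 330 \sqrt{51 + 2 \sqrt{6}} \cdot 66 = 21780 \sqrt{51 + 2 \sqrt{6}} \approx 1.6284 \cdot 10^{5}$)
$\frac{1}{M + 5108993} = \frac{1}{21780 \sqrt{51 + 2 \sqrt{6}} + 5108993} = \frac{1}{5108993 + 21780 \sqrt{51 + 2 \sqrt{6}}}$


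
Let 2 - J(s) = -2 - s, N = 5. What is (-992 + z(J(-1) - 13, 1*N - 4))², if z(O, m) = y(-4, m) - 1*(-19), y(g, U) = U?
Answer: 944784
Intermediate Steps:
J(s) = 4 + s (J(s) = 2 - (-2 - s) = 2 + (2 + s) = 4 + s)
z(O, m) = 19 + m (z(O, m) = m - 1*(-19) = m + 19 = 19 + m)
(-992 + z(J(-1) - 13, 1*N - 4))² = (-992 + (19 + (1*5 - 4)))² = (-992 + (19 + (5 - 4)))² = (-992 + (19 + 1))² = (-992 + 20)² = (-972)² = 944784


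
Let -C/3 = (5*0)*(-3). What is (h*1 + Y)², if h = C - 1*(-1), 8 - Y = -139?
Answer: 21904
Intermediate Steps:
Y = 147 (Y = 8 - 1*(-139) = 8 + 139 = 147)
C = 0 (C = -3*5*0*(-3) = -0*(-3) = -3*0 = 0)
h = 1 (h = 0 - 1*(-1) = 0 + 1 = 1)
(h*1 + Y)² = (1*1 + 147)² = (1 + 147)² = 148² = 21904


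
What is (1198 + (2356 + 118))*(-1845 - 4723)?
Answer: -24117696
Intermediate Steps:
(1198 + (2356 + 118))*(-1845 - 4723) = (1198 + 2474)*(-6568) = 3672*(-6568) = -24117696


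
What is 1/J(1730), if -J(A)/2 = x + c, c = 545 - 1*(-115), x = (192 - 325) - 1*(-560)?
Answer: -1/2174 ≈ -0.00045998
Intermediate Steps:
x = 427 (x = -133 + 560 = 427)
c = 660 (c = 545 + 115 = 660)
J(A) = -2174 (J(A) = -2*(427 + 660) = -2*1087 = -2174)
1/J(1730) = 1/(-2174) = -1/2174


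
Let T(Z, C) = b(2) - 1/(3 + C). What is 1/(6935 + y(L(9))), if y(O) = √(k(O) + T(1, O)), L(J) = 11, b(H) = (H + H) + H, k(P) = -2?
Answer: 19418/134663819 - √770/673319095 ≈ 0.00014415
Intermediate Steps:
b(H) = 3*H (b(H) = 2*H + H = 3*H)
T(Z, C) = 6 - 1/(3 + C) (T(Z, C) = 3*2 - 1/(3 + C) = 6 - 1/(3 + C))
y(O) = √(-2 + (17 + 6*O)/(3 + O))
1/(6935 + y(L(9))) = 1/(6935 + √((11 + 4*11)/(3 + 11))) = 1/(6935 + √((11 + 44)/14)) = 1/(6935 + √((1/14)*55)) = 1/(6935 + √(55/14)) = 1/(6935 + √770/14)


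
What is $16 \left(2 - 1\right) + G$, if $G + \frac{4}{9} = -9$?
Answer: $\frac{59}{9} \approx 6.5556$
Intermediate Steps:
$G = - \frac{85}{9}$ ($G = - \frac{4}{9} - 9 = - \frac{85}{9} \approx -9.4444$)
$16 \left(2 - 1\right) + G = 16 \left(2 - 1\right) - \frac{85}{9} = 16 \cdot 1 - \frac{85}{9} = 16 - \frac{85}{9} = \frac{59}{9}$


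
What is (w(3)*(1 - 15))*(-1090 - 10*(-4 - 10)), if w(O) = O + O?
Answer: 79800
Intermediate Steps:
w(O) = 2*O
(w(3)*(1 - 15))*(-1090 - 10*(-4 - 10)) = ((2*3)*(1 - 15))*(-1090 - 10*(-4 - 10)) = (6*(-14))*(-1090 - 10*(-14)) = -84*(-1090 + 140) = -84*(-950) = 79800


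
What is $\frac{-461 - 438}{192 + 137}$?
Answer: $- \frac{899}{329} \approx -2.7325$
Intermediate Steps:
$\frac{-461 - 438}{192 + 137} = - \frac{899}{329}$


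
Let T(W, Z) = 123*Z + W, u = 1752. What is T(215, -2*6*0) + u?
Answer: 1967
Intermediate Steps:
T(W, Z) = W + 123*Z
T(215, -2*6*0) + u = (215 + 123*(-2*6*0)) + 1752 = (215 + 123*(-12*0)) + 1752 = (215 + 123*0) + 1752 = (215 + 0) + 1752 = 215 + 1752 = 1967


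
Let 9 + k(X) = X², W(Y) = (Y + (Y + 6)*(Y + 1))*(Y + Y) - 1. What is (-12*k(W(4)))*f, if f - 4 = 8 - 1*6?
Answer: -13374144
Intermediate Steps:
W(Y) = -1 + 2*Y*(Y + (1 + Y)*(6 + Y)) (W(Y) = (Y + (6 + Y)*(1 + Y))*(2*Y) - 1 = (Y + (1 + Y)*(6 + Y))*(2*Y) - 1 = 2*Y*(Y + (1 + Y)*(6 + Y)) - 1 = -1 + 2*Y*(Y + (1 + Y)*(6 + Y)))
k(X) = -9 + X²
f = 6 (f = 4 + (8 - 1*6) = 4 + (8 - 6) = 4 + 2 = 6)
(-12*k(W(4)))*f = -12*(-9 + (-1 + 2*4³ + 12*4 + 16*4²)²)*6 = -12*(-9 + (-1 + 2*64 + 48 + 16*16)²)*6 = -12*(-9 + (-1 + 128 + 48 + 256)²)*6 = -12*(-9 + 431²)*6 = -12*(-9 + 185761)*6 = -12*185752*6 = -2229024*6 = -13374144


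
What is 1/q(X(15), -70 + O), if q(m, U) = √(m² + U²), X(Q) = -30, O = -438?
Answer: √64741/129482 ≈ 0.0019651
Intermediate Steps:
q(m, U) = √(U² + m²)
1/q(X(15), -70 + O) = 1/(√((-70 - 438)² + (-30)²)) = 1/(√((-508)² + 900)) = 1/(√(258064 + 900)) = 1/(√258964) = 1/(2*√64741) = √64741/129482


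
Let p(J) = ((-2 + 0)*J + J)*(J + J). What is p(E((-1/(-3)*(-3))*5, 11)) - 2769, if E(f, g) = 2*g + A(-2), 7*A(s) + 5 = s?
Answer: -3651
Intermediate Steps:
A(s) = -5/7 + s/7
E(f, g) = -1 + 2*g (E(f, g) = 2*g + (-5/7 + (1/7)*(-2)) = 2*g + (-5/7 - 2/7) = 2*g - 1 = -1 + 2*g)
p(J) = -2*J**2 (p(J) = (-2*J + J)*(2*J) = (-J)*(2*J) = -2*J**2)
p(E((-1/(-3)*(-3))*5, 11)) - 2769 = -2*(-1 + 2*11)**2 - 2769 = -2*(-1 + 22)**2 - 2769 = -2*21**2 - 2769 = -2*441 - 2769 = -882 - 2769 = -3651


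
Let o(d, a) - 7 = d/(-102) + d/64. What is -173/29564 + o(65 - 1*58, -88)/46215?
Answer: -6354226549/1114901012160 ≈ -0.0056994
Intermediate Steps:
o(d, a) = 7 + 19*d/3264 (o(d, a) = 7 + (d/(-102) + d/64) = 7 + (d*(-1/102) + d*(1/64)) = 7 + (-d/102 + d/64) = 7 + 19*d/3264)
-173/29564 + o(65 - 1*58, -88)/46215 = -173/29564 + (7 + 19*(65 - 1*58)/3264)/46215 = -173*1/29564 + (7 + 19*(65 - 58)/3264)*(1/46215) = -173/29564 + (7 + (19/3264)*7)*(1/46215) = -173/29564 + (7 + 133/3264)*(1/46215) = -173/29564 + (22981/3264)*(1/46215) = -173/29564 + 22981/150845760 = -6354226549/1114901012160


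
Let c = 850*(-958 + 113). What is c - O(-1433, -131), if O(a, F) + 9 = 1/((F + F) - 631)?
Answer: -641389212/893 ≈ -7.1824e+5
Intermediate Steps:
O(a, F) = -9 + 1/(-631 + 2*F) (O(a, F) = -9 + 1/((F + F) - 631) = -9 + 1/(2*F - 631) = -9 + 1/(-631 + 2*F))
c = -718250 (c = 850*(-845) = -718250)
c - O(-1433, -131) = -718250 - 2*(2840 - 9*(-131))/(-631 + 2*(-131)) = -718250 - 2*(2840 + 1179)/(-631 - 262) = -718250 - 2*4019/(-893) = -718250 - 2*(-1)*4019/893 = -718250 - 1*(-8038/893) = -718250 + 8038/893 = -641389212/893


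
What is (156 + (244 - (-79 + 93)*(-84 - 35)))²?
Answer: 4268356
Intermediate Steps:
(156 + (244 - (-79 + 93)*(-84 - 35)))² = (156 + (244 - 14*(-119)))² = (156 + (244 - 1*(-1666)))² = (156 + (244 + 1666))² = (156 + 1910)² = 2066² = 4268356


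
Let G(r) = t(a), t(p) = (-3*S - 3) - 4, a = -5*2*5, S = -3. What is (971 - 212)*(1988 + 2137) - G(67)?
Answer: 3130873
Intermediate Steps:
a = -50 (a = -10*5 = -50)
t(p) = 2 (t(p) = (-3*(-3) - 3) - 4 = (9 - 3) - 4 = 6 - 4 = 2)
G(r) = 2
(971 - 212)*(1988 + 2137) - G(67) = (971 - 212)*(1988 + 2137) - 1*2 = 759*4125 - 2 = 3130875 - 2 = 3130873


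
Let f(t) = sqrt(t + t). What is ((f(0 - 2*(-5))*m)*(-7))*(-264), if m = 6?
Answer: 22176*sqrt(5) ≈ 49587.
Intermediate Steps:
f(t) = sqrt(2)*sqrt(t) (f(t) = sqrt(2*t) = sqrt(2)*sqrt(t))
((f(0 - 2*(-5))*m)*(-7))*(-264) = (((sqrt(2)*sqrt(0 - 2*(-5)))*6)*(-7))*(-264) = (((sqrt(2)*sqrt(0 + 10))*6)*(-7))*(-264) = (((sqrt(2)*sqrt(10))*6)*(-7))*(-264) = (((2*sqrt(5))*6)*(-7))*(-264) = ((12*sqrt(5))*(-7))*(-264) = -84*sqrt(5)*(-264) = 22176*sqrt(5)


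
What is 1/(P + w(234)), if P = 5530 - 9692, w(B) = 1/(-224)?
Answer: -224/932289 ≈ -0.00024027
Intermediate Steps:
w(B) = -1/224
P = -4162
1/(P + w(234)) = 1/(-4162 - 1/224) = 1/(-932289/224) = -224/932289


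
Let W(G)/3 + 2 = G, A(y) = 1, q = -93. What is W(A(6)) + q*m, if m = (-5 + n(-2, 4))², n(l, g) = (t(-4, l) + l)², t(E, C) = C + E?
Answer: -323736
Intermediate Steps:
W(G) = -6 + 3*G
n(l, g) = (-4 + 2*l)² (n(l, g) = ((l - 4) + l)² = ((-4 + l) + l)² = (-4 + 2*l)²)
m = 3481 (m = (-5 + 4*(-2 - 2)²)² = (-5 + 4*(-4)²)² = (-5 + 4*16)² = (-5 + 64)² = 59² = 3481)
W(A(6)) + q*m = (-6 + 3*1) - 93*3481 = (-6 + 3) - 323733 = -3 - 323733 = -323736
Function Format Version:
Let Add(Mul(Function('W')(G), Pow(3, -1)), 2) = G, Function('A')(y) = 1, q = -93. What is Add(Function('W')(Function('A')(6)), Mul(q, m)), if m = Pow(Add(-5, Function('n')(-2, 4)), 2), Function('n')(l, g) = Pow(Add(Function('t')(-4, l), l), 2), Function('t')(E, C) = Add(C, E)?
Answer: -323736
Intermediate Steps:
Function('W')(G) = Add(-6, Mul(3, G))
Function('n')(l, g) = Pow(Add(-4, Mul(2, l)), 2) (Function('n')(l, g) = Pow(Add(Add(l, -4), l), 2) = Pow(Add(Add(-4, l), l), 2) = Pow(Add(-4, Mul(2, l)), 2))
m = 3481 (m = Pow(Add(-5, Mul(4, Pow(Add(-2, -2), 2))), 2) = Pow(Add(-5, Mul(4, Pow(-4, 2))), 2) = Pow(Add(-5, Mul(4, 16)), 2) = Pow(Add(-5, 64), 2) = Pow(59, 2) = 3481)
Add(Function('W')(Function('A')(6)), Mul(q, m)) = Add(Add(-6, Mul(3, 1)), Mul(-93, 3481)) = Add(Add(-6, 3), -323733) = Add(-3, -323733) = -323736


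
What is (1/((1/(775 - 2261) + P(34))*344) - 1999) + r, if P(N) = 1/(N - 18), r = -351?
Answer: -74270264/31605 ≈ -2350.0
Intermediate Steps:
P(N) = 1/(-18 + N)
(1/((1/(775 - 2261) + P(34))*344) - 1999) + r = (1/((1/(775 - 2261) + 1/(-18 + 34))*344) - 1999) - 351 = ((1/344)/(1/(-1486) + 1/16) - 1999) - 351 = ((1/344)/(-1/1486 + 1/16) - 1999) - 351 = ((1/344)/(735/11888) - 1999) - 351 = ((11888/735)*(1/344) - 1999) - 351 = (1486/31605 - 1999) - 351 = -63176909/31605 - 351 = -74270264/31605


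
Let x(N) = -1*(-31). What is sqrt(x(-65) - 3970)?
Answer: I*sqrt(3939) ≈ 62.761*I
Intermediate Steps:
x(N) = 31
sqrt(x(-65) - 3970) = sqrt(31 - 3970) = sqrt(-3939) = I*sqrt(3939)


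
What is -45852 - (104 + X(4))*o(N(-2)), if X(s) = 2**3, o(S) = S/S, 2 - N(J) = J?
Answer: -45964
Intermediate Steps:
N(J) = 2 - J
o(S) = 1
X(s) = 8
-45852 - (104 + X(4))*o(N(-2)) = -45852 - (104 + 8) = -45852 - 112 = -45964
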